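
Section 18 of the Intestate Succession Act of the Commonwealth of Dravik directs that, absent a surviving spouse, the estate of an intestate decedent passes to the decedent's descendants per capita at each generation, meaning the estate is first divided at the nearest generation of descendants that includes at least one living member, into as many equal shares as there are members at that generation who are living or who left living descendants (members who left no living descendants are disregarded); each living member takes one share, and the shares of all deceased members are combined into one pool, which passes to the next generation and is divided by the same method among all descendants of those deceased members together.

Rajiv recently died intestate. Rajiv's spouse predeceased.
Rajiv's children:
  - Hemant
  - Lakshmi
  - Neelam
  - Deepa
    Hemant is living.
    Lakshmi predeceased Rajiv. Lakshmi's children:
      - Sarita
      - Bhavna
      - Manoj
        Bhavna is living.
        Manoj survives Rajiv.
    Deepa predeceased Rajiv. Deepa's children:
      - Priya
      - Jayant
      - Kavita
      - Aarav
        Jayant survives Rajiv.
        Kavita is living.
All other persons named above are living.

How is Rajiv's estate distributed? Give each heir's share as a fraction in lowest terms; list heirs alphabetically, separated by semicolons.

Aarav 1/14; Bhavna 1/14; Hemant 1/4; Jayant 1/14; Kavita 1/14; Manoj 1/14; Neelam 1/4; Priya 1/14; Sarita 1/14

There is no surviving spouse, so the entire estate passes to Rajiv's descendants per capita at each generation.
At generation 1 (Hemant, Lakshmi, Neelam, Deepa) there are 4 shares of (1)/4 = 1/4 each.
Living: Hemant and Neelam — each takes 1/4.
Deceased: Lakshmi and Deepa. Their combined 1/2 is pooled and carried to generation 2.
At generation 2 (Sarita, Bhavna, Manoj, Priya, Jayant, Kavita, Aarav) there are 7 shares of (1/2)/7 = 1/14 each.
Living: Sarita, Bhavna, Manoj, Priya, Jayant, Kavita, and Aarav — each takes 1/14.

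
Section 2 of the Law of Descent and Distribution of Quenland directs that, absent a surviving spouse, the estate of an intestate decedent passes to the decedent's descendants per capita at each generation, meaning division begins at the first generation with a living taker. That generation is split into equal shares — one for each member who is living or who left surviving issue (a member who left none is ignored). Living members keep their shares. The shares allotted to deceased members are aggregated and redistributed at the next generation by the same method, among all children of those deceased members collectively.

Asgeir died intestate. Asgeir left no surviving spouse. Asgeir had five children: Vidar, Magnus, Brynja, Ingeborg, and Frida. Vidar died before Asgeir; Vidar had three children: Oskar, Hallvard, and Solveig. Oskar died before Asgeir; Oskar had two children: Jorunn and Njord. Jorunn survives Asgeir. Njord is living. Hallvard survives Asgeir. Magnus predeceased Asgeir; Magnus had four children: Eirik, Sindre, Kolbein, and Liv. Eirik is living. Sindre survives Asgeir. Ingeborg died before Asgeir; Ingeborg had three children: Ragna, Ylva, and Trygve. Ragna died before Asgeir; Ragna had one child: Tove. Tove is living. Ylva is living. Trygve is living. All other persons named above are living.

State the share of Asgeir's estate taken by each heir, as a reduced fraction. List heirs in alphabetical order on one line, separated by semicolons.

Brynja 1/5; Eirik 3/50; Frida 1/5; Hallvard 3/50; Jorunn 1/25; Kolbein 3/50; Liv 3/50; Njord 1/25; Sindre 3/50; Solveig 3/50; Tove 1/25; Trygve 3/50; Ylva 3/50

There is no surviving spouse, so the entire estate passes to Asgeir's descendants per capita at each generation.
At generation 1 (Vidar, Magnus, Brynja, Ingeborg, Frida) there are 5 shares of (1)/5 = 1/5 each.
Living: Brynja and Frida — each takes 1/5.
Deceased: Vidar, Magnus, and Ingeborg. Their combined 3/5 is pooled and carried to generation 2.
At generation 2 (Oskar, Hallvard, Solveig, Eirik, Sindre, Kolbein, Liv, Ragna, Ylva, Trygve) there are 10 shares of (3/5)/10 = 3/50 each.
Living: Hallvard, Solveig, Eirik, Sindre, Kolbein, Liv, Ylva, and Trygve — each takes 3/50.
Deceased: Oskar and Ragna. Their combined 3/25 is pooled and carried to generation 3.
At generation 3 (Jorunn, Njord, Tove) there are 3 shares of (3/25)/3 = 1/25 each.
Living: Jorunn, Njord, and Tove — each takes 1/25.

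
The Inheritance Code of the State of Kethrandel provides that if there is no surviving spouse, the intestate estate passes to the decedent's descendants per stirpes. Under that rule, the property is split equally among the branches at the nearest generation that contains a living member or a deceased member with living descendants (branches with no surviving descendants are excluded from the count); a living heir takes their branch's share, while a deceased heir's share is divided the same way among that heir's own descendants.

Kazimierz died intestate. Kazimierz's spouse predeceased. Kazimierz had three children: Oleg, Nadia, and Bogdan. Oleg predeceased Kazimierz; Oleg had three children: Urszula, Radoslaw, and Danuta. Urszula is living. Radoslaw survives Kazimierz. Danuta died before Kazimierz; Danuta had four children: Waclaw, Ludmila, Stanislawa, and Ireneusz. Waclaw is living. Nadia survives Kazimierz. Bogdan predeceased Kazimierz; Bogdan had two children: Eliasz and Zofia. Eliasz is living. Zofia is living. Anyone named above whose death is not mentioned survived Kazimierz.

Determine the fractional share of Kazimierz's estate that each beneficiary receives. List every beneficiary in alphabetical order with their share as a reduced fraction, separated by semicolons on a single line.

There is no surviving spouse, so the entire estate passes to Kazimierz's descendants per stirpes.
The estate is divided into 3 equal shares of 1/3 among Oleg, Nadia, Bogdan.
Oleg predeceased; the 1/3 allotted to Oleg's branch passes to Oleg's issue by representation.
The 1/3 is divided into 3 equal shares of 1/9 among Urszula, Radoslaw, Danuta.
Urszula is living and takes 1/9.
Radoslaw is living and takes 1/9.
Danuta predeceased; the 1/9 allotted to Danuta's branch passes to Danuta's issue by representation.
The 1/9 is divided into 4 equal shares of 1/36 among Waclaw, Ludmila, Stanislawa, Ireneusz.
Waclaw is living and takes 1/36.
Ludmila is living and takes 1/36.
Stanislawa is living and takes 1/36.
Ireneusz is living and takes 1/36.
Nadia is living and takes 1/3.
Bogdan predeceased; the 1/3 allotted to Bogdan's branch passes to Bogdan's issue by representation.
The 1/3 is divided into 2 equal shares of 1/6 among Eliasz, Zofia.
Eliasz is living and takes 1/6.
Zofia is living and takes 1/6.

Eliasz 1/6; Ireneusz 1/36; Ludmila 1/36; Nadia 1/3; Radoslaw 1/9; Stanislawa 1/36; Urszula 1/9; Waclaw 1/36; Zofia 1/6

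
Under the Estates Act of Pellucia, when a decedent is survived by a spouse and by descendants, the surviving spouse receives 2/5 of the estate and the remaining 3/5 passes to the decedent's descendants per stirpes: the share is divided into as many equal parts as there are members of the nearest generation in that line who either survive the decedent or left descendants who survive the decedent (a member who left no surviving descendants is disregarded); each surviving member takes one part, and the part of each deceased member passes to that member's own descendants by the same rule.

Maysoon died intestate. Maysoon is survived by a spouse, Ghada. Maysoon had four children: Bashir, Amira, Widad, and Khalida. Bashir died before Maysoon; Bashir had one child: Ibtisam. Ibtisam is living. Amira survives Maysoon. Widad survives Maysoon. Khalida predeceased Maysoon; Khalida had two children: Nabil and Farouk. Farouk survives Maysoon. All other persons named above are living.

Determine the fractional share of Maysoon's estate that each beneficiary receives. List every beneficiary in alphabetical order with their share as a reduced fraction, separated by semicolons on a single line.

Ghada, as surviving spouse, takes 2/5.
The remaining 3/5 passes to Maysoon's descendants per stirpes.
The 3/5 is divided into 4 equal shares of 3/20 among Bashir, Amira, Widad, Khalida.
Bashir predeceased; the 3/20 allotted to Bashir's branch passes to Bashir's issue by representation.
Ibtisam is the sole taker at this level and receives the full 3/20.
Amira is living and takes 3/20.
Widad is living and takes 3/20.
Khalida predeceased; the 3/20 allotted to Khalida's branch passes to Khalida's issue by representation.
The 3/20 is divided into 2 equal shares of 3/40 among Nabil, Farouk.
Nabil is living and takes 3/40.
Farouk is living and takes 3/40.

Amira 3/20; Farouk 3/40; Ghada 2/5; Ibtisam 3/20; Nabil 3/40; Widad 3/20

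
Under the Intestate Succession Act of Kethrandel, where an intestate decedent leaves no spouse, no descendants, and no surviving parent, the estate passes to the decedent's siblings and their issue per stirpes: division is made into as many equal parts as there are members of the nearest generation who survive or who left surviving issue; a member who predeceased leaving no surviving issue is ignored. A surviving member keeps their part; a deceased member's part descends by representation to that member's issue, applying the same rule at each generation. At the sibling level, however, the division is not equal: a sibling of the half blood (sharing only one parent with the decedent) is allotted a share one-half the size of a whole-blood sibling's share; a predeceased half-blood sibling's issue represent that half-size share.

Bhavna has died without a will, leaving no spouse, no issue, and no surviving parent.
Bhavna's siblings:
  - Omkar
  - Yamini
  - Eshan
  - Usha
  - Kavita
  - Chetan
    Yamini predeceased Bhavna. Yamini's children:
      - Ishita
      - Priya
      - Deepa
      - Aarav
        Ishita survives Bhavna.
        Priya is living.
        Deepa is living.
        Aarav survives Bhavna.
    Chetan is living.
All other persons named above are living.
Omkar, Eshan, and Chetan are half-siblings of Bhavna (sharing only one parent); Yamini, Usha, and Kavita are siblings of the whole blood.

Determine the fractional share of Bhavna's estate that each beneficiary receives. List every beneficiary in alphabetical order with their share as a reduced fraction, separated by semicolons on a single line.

Aarav 1/18; Chetan 1/9; Deepa 1/18; Eshan 1/9; Ishita 1/18; Kavita 2/9; Omkar 1/9; Priya 1/18; Usha 2/9

No spouse, descendants, or parent survives, so the estate passes to Bhavna's siblings per stirpes.
Half-blood siblings count for one-half the weight of whole-blood siblings at the initial division.
Dividing 1 in proportion to weights (total weight 9/2): Omkar (weight 1/2) → 1/9; Yamini (weight 1) → 2/9; Eshan (weight 1/2) → 1/9; Usha (weight 1) → 2/9; Kavita (weight 1) → 2/9; Chetan (weight 1/2) → 1/9.
Omkar is living and takes 1/9.
Yamini predeceased; the 2/9 allotted to Yamini's branch passes to Yamini's issue by representation.
The 2/9 is divided into 4 equal shares of 1/18 among Ishita, Priya, Deepa, Aarav.
Ishita is living and takes 1/18.
Priya is living and takes 1/18.
Deepa is living and takes 1/18.
Aarav is living and takes 1/18.
Eshan is living and takes 1/9.
Usha is living and takes 2/9.
Kavita is living and takes 2/9.
Chetan is living and takes 1/9.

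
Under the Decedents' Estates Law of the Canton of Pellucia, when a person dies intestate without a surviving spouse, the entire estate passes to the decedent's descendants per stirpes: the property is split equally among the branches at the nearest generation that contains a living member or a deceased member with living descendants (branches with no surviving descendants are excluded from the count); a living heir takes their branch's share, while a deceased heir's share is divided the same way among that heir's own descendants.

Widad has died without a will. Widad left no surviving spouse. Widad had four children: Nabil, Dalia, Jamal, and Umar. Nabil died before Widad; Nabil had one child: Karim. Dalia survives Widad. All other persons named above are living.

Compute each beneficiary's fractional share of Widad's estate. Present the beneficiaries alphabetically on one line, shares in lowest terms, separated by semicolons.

There is no surviving spouse, so the entire estate passes to Widad's descendants per stirpes.
The estate is divided into 4 equal shares of 1/4 among Nabil, Dalia, Jamal, Umar.
Nabil predeceased; the 1/4 allotted to Nabil's branch passes to Nabil's issue by representation.
Karim is the sole taker at this level and receives the full 1/4.
Dalia is living and takes 1/4.
Jamal is living and takes 1/4.
Umar is living and takes 1/4.

Dalia 1/4; Jamal 1/4; Karim 1/4; Umar 1/4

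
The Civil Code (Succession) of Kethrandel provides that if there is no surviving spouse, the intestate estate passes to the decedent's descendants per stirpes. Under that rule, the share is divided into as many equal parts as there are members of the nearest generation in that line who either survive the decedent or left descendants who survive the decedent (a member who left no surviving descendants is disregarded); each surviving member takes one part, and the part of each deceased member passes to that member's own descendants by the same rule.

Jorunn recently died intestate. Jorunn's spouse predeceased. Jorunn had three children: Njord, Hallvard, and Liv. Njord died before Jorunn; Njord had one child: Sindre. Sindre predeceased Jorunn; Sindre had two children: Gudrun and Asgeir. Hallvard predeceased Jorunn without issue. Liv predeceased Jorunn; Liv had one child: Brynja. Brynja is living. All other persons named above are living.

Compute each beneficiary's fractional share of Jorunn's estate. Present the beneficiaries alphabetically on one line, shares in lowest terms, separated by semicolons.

There is no surviving spouse, so the entire estate passes to Jorunn's descendants per stirpes.
Hallvard left no surviving issue, so that branch lapses and is disregarded.
The estate is divided into 2 equal shares of 1/2 among Njord, Liv.
Njord predeceased; the 1/2 allotted to Njord's branch passes to Njord's issue by representation.
Sindre's line is the sole branch at this level, so the full 1/2 passes to Sindre's issue by representation.
The 1/2 is divided into 2 equal shares of 1/4 among Gudrun, Asgeir.
Gudrun is living and takes 1/4.
Asgeir is living and takes 1/4.
Liv predeceased; the 1/2 allotted to Liv's branch passes to Liv's issue by representation.
Brynja is the sole taker at this level and receives the full 1/2.

Asgeir 1/4; Brynja 1/2; Gudrun 1/4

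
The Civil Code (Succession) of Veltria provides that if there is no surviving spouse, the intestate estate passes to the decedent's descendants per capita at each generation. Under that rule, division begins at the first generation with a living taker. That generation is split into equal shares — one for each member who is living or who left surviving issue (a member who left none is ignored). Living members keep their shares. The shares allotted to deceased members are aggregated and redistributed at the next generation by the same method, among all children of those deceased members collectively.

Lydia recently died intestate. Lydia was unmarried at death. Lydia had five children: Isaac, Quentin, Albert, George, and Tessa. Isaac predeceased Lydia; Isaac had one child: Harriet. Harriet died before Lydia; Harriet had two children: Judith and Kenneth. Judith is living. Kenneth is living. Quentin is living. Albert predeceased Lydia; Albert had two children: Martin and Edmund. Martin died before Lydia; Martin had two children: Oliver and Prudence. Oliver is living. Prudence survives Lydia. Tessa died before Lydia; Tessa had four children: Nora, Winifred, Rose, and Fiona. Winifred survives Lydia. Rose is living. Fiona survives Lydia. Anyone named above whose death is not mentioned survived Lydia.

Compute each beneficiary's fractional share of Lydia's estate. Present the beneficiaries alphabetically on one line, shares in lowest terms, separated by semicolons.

There is no surviving spouse, so the entire estate passes to Lydia's descendants per capita at each generation.
At generation 1 (Isaac, Quentin, Albert, George, Tessa) there are 5 shares of (1)/5 = 1/5 each.
Living: Quentin and George — each takes 1/5.
Deceased: Isaac, Albert, and Tessa. Their combined 3/5 is pooled and carried to generation 2.
At generation 2 (Harriet, Martin, Edmund, Nora, Winifred, Rose, Fiona) there are 7 shares of (3/5)/7 = 3/35 each.
Living: Edmund, Nora, Winifred, Rose, and Fiona — each takes 3/35.
Deceased: Harriet and Martin. Their combined 6/35 is pooled and carried to generation 3.
At generation 3 (Judith, Kenneth, Oliver, Prudence) there are 4 shares of (6/35)/4 = 3/70 each.
Living: Judith, Kenneth, Oliver, and Prudence — each takes 3/70.

Edmund 3/35; Fiona 3/35; George 1/5; Judith 3/70; Kenneth 3/70; Nora 3/35; Oliver 3/70; Prudence 3/70; Quentin 1/5; Rose 3/35; Winifred 3/35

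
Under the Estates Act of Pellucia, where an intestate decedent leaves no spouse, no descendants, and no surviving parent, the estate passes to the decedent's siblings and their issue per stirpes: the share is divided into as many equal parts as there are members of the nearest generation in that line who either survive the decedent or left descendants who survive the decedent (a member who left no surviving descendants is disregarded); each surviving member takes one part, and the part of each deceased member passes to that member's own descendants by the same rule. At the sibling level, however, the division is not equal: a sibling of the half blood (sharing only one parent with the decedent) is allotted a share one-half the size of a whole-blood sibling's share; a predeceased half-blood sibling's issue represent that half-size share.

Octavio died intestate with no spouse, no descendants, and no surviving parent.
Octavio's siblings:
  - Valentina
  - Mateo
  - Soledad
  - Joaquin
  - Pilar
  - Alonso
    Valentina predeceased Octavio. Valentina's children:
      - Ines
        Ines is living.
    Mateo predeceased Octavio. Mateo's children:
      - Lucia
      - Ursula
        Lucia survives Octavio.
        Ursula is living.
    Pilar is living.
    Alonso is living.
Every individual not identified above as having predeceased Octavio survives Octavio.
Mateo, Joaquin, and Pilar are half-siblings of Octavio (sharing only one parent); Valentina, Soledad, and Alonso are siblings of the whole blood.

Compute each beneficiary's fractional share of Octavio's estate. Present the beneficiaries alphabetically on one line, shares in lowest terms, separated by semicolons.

Alonso 2/9; Ines 2/9; Joaquin 1/9; Lucia 1/18; Pilar 1/9; Soledad 2/9; Ursula 1/18

No spouse, descendants, or parent survives, so the estate passes to Octavio's siblings per stirpes.
Half-blood siblings count for one-half the weight of whole-blood siblings at the initial division.
Dividing 1 in proportion to weights (total weight 9/2): Valentina (weight 1) → 2/9; Mateo (weight 1/2) → 1/9; Soledad (weight 1) → 2/9; Joaquin (weight 1/2) → 1/9; Pilar (weight 1/2) → 1/9; Alonso (weight 1) → 2/9.
Valentina predeceased; the 2/9 allotted to Valentina's branch passes to Valentina's issue by representation.
Ines is the sole taker at this level and receives the full 2/9.
Mateo predeceased; the 1/9 allotted to Mateo's branch passes to Mateo's issue by representation.
The 1/9 is divided into 2 equal shares of 1/18 among Lucia, Ursula.
Lucia is living and takes 1/18.
Ursula is living and takes 1/18.
Soledad is living and takes 2/9.
Joaquin is living and takes 1/9.
Pilar is living and takes 1/9.
Alonso is living and takes 2/9.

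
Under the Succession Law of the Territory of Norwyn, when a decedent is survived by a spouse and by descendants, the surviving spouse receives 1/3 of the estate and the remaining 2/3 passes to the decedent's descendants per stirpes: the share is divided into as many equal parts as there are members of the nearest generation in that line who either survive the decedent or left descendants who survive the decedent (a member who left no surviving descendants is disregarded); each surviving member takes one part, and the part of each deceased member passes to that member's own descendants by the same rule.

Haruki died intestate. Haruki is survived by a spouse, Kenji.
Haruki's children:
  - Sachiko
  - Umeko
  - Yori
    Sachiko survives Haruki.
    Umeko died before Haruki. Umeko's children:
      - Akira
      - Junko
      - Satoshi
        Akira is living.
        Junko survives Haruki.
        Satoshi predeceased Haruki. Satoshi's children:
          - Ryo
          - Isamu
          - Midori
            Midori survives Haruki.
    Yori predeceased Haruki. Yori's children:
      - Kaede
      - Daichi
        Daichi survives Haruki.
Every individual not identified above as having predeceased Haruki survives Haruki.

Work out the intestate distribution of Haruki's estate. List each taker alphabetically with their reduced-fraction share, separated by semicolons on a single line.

Kenji, as surviving spouse, takes 1/3.
The remaining 2/3 passes to Haruki's descendants per stirpes.
The 2/3 is divided into 3 equal shares of 2/9 among Sachiko, Umeko, Yori.
Sachiko is living and takes 2/9.
Umeko predeceased; the 2/9 allotted to Umeko's branch passes to Umeko's issue by representation.
The 2/9 is divided into 3 equal shares of 2/27 among Akira, Junko, Satoshi.
Akira is living and takes 2/27.
Junko is living and takes 2/27.
Satoshi predeceased; the 2/27 allotted to Satoshi's branch passes to Satoshi's issue by representation.
The 2/27 is divided into 3 equal shares of 2/81 among Ryo, Isamu, Midori.
Ryo is living and takes 2/81.
Isamu is living and takes 2/81.
Midori is living and takes 2/81.
Yori predeceased; the 2/9 allotted to Yori's branch passes to Yori's issue by representation.
The 2/9 is divided into 2 equal shares of 1/9 among Kaede, Daichi.
Kaede is living and takes 1/9.
Daichi is living and takes 1/9.

Akira 2/27; Daichi 1/9; Isamu 2/81; Junko 2/27; Kaede 1/9; Kenji 1/3; Midori 2/81; Ryo 2/81; Sachiko 2/9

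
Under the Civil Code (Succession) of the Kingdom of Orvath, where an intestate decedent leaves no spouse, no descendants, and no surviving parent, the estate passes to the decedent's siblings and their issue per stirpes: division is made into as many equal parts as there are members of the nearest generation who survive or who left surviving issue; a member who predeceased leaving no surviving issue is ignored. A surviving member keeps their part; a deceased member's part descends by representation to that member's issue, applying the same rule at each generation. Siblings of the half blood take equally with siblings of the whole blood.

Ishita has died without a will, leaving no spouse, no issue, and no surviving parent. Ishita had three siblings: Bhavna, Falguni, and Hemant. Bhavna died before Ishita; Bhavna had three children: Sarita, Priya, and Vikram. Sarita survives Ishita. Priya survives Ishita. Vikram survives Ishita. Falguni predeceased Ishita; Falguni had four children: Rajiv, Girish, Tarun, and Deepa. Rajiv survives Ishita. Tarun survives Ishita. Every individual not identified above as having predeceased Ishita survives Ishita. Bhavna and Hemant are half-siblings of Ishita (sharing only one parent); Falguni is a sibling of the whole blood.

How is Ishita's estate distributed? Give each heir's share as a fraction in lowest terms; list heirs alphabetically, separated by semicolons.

No spouse, descendants, or parent survives, so the estate passes to Ishita's siblings per stirpes.
Half-blood and whole-blood siblings take equally under the stated rule.
The estate is divided into 3 equal shares of 1/3 among Bhavna, Falguni, Hemant.
Bhavna predeceased; the 1/3 allotted to Bhavna's branch passes to Bhavna's issue by representation.
The 1/3 is divided into 3 equal shares of 1/9 among Sarita, Priya, Vikram.
Sarita is living and takes 1/9.
Priya is living and takes 1/9.
Vikram is living and takes 1/9.
Falguni predeceased; the 1/3 allotted to Falguni's branch passes to Falguni's issue by representation.
The 1/3 is divided into 4 equal shares of 1/12 among Rajiv, Girish, Tarun, Deepa.
Rajiv is living and takes 1/12.
Girish is living and takes 1/12.
Tarun is living and takes 1/12.
Deepa is living and takes 1/12.
Hemant is living and takes 1/3.

Deepa 1/12; Girish 1/12; Hemant 1/3; Priya 1/9; Rajiv 1/12; Sarita 1/9; Tarun 1/12; Vikram 1/9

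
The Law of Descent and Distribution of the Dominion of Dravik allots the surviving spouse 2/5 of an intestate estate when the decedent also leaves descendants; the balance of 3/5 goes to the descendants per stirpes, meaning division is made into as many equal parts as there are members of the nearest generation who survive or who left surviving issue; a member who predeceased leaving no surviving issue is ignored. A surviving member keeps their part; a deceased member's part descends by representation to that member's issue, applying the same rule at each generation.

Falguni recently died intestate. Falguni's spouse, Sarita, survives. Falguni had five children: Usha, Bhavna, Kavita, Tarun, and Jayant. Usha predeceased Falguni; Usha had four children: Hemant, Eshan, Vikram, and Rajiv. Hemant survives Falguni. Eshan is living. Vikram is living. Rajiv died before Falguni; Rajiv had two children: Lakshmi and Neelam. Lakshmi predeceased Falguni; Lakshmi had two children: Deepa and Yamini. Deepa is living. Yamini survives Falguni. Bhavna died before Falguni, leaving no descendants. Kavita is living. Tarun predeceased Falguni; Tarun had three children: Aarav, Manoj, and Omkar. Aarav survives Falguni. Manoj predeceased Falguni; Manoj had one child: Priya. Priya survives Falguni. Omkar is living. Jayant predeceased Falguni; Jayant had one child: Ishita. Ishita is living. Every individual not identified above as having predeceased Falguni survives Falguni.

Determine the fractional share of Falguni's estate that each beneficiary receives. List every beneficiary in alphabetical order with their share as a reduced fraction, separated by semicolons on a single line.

Aarav 1/20; Deepa 3/320; Eshan 3/80; Hemant 3/80; Ishita 3/20; Kavita 3/20; Neelam 3/160; Omkar 1/20; Priya 1/20; Sarita 2/5; Vikram 3/80; Yamini 3/320

Sarita, as surviving spouse, takes 2/5.
The remaining 3/5 passes to Falguni's descendants per stirpes.
Bhavna left no surviving issue, so that branch lapses and is disregarded.
The 3/5 is divided into 4 equal shares of 3/20 among Usha, Kavita, Tarun, Jayant.
Usha predeceased; the 3/20 allotted to Usha's branch passes to Usha's issue by representation.
The 3/20 is divided into 4 equal shares of 3/80 among Hemant, Eshan, Vikram, Rajiv.
Hemant is living and takes 3/80.
Eshan is living and takes 3/80.
Vikram is living and takes 3/80.
Rajiv predeceased; the 3/80 allotted to Rajiv's branch passes to Rajiv's issue by representation.
The 3/80 is divided into 2 equal shares of 3/160 among Lakshmi, Neelam.
Lakshmi predeceased; the 3/160 allotted to Lakshmi's branch passes to Lakshmi's issue by representation.
The 3/160 is divided into 2 equal shares of 3/320 among Deepa, Yamini.
Deepa is living and takes 3/320.
Yamini is living and takes 3/320.
Neelam is living and takes 3/160.
Kavita is living and takes 3/20.
Tarun predeceased; the 3/20 allotted to Tarun's branch passes to Tarun's issue by representation.
The 3/20 is divided into 3 equal shares of 1/20 among Aarav, Manoj, Omkar.
Aarav is living and takes 1/20.
Manoj predeceased; the 1/20 allotted to Manoj's branch passes to Manoj's issue by representation.
Priya is the sole taker at this level and receives the full 1/20.
Omkar is living and takes 1/20.
Jayant predeceased; the 3/20 allotted to Jayant's branch passes to Jayant's issue by representation.
Ishita is the sole taker at this level and receives the full 3/20.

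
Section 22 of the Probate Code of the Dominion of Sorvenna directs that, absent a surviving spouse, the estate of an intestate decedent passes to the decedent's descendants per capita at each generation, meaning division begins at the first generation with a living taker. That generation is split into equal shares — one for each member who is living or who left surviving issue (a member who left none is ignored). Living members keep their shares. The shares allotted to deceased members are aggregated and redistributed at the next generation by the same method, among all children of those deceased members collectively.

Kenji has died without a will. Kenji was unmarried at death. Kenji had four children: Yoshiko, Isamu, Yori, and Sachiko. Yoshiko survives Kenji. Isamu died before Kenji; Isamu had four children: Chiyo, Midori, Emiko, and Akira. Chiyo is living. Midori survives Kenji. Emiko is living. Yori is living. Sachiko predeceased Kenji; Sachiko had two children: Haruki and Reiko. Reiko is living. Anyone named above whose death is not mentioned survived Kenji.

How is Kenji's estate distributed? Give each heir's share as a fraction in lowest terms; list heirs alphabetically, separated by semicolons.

There is no surviving spouse, so the entire estate passes to Kenji's descendants per capita at each generation.
At generation 1 (Yoshiko, Isamu, Yori, Sachiko) there are 4 shares of (1)/4 = 1/4 each.
Living: Yoshiko and Yori — each takes 1/4.
Deceased: Isamu and Sachiko. Their combined 1/2 is pooled and carried to generation 2.
At generation 2 (Chiyo, Midori, Emiko, Akira, Haruki, Reiko) there are 6 shares of (1/2)/6 = 1/12 each.
Living: Chiyo, Midori, Emiko, Akira, Haruki, and Reiko — each takes 1/12.

Akira 1/12; Chiyo 1/12; Emiko 1/12; Haruki 1/12; Midori 1/12; Reiko 1/12; Yori 1/4; Yoshiko 1/4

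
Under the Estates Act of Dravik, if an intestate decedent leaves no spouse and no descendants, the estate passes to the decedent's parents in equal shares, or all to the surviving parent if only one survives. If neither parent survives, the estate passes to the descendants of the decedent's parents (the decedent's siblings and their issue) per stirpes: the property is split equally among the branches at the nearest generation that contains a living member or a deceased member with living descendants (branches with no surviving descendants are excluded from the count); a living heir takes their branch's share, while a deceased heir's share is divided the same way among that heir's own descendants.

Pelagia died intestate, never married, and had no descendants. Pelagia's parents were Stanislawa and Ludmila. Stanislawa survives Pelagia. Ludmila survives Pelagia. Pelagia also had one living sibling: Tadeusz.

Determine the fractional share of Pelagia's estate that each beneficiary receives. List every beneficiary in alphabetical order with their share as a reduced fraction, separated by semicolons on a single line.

Ludmila 1/2; Stanislawa 1/2

Both parents survive, so Stanislawa and Ludmila each take 1/2. The siblings take nothing because a surviving parent has priority.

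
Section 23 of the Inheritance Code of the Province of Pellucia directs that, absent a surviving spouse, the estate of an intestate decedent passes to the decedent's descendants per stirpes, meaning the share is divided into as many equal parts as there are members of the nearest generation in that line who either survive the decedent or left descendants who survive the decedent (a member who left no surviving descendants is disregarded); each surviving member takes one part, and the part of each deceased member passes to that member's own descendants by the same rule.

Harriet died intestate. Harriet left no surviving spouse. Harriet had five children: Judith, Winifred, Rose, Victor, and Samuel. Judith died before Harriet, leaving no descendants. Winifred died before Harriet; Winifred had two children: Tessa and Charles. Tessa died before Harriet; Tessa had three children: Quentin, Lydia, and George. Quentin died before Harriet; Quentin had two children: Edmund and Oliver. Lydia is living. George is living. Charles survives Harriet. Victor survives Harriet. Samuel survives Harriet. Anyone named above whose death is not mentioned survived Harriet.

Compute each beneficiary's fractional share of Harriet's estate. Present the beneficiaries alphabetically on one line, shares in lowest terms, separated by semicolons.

There is no surviving spouse, so the entire estate passes to Harriet's descendants per stirpes.
Judith left no surviving issue, so that branch lapses and is disregarded.
The estate is divided into 4 equal shares of 1/4 among Winifred, Rose, Victor, Samuel.
Winifred predeceased; the 1/4 allotted to Winifred's branch passes to Winifred's issue by representation.
The 1/4 is divided into 2 equal shares of 1/8 among Tessa, Charles.
Tessa predeceased; the 1/8 allotted to Tessa's branch passes to Tessa's issue by representation.
The 1/8 is divided into 3 equal shares of 1/24 among Quentin, Lydia, George.
Quentin predeceased; the 1/24 allotted to Quentin's branch passes to Quentin's issue by representation.
The 1/24 is divided into 2 equal shares of 1/48 among Edmund, Oliver.
Edmund is living and takes 1/48.
Oliver is living and takes 1/48.
Lydia is living and takes 1/24.
George is living and takes 1/24.
Charles is living and takes 1/8.
Rose is living and takes 1/4.
Victor is living and takes 1/4.
Samuel is living and takes 1/4.

Charles 1/8; Edmund 1/48; George 1/24; Lydia 1/24; Oliver 1/48; Rose 1/4; Samuel 1/4; Victor 1/4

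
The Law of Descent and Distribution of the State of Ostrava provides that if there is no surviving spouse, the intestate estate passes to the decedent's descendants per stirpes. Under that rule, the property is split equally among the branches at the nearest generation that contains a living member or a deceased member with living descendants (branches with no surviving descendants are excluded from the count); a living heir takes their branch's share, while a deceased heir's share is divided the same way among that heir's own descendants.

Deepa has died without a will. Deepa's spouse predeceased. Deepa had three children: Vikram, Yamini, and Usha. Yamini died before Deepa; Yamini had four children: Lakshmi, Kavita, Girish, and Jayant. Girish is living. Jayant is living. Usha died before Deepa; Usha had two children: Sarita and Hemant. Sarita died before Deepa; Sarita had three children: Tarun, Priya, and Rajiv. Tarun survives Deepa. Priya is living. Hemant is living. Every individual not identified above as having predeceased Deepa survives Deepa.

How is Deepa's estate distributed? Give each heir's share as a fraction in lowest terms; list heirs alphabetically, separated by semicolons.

Girish 1/12; Hemant 1/6; Jayant 1/12; Kavita 1/12; Lakshmi 1/12; Priya 1/18; Rajiv 1/18; Tarun 1/18; Vikram 1/3

There is no surviving spouse, so the entire estate passes to Deepa's descendants per stirpes.
The estate is divided into 3 equal shares of 1/3 among Vikram, Yamini, Usha.
Vikram is living and takes 1/3.
Yamini predeceased; the 1/3 allotted to Yamini's branch passes to Yamini's issue by representation.
The 1/3 is divided into 4 equal shares of 1/12 among Lakshmi, Kavita, Girish, Jayant.
Lakshmi is living and takes 1/12.
Kavita is living and takes 1/12.
Girish is living and takes 1/12.
Jayant is living and takes 1/12.
Usha predeceased; the 1/3 allotted to Usha's branch passes to Usha's issue by representation.
The 1/3 is divided into 2 equal shares of 1/6 among Sarita, Hemant.
Sarita predeceased; the 1/6 allotted to Sarita's branch passes to Sarita's issue by representation.
The 1/6 is divided into 3 equal shares of 1/18 among Tarun, Priya, Rajiv.
Tarun is living and takes 1/18.
Priya is living and takes 1/18.
Rajiv is living and takes 1/18.
Hemant is living and takes 1/6.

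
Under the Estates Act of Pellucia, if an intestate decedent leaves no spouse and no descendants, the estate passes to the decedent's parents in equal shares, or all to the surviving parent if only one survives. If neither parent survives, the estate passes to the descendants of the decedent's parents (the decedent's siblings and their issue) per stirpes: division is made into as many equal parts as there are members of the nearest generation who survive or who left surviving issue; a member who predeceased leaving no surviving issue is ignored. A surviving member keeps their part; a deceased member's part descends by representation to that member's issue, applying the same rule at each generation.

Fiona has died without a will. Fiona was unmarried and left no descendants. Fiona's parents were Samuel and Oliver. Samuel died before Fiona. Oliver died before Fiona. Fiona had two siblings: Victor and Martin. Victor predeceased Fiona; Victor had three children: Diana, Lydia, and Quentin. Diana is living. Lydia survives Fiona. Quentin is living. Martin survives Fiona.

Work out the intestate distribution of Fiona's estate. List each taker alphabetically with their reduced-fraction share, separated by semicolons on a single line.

Neither parent survives and there are no descendants, so the estate passes to Fiona's siblings and their issue per stirpes.
The estate is divided into 2 equal shares of 1/2 among Victor, Martin.
Victor predeceased; the 1/2 allotted to Victor's branch passes to Victor's issue by representation.
The 1/2 is divided into 3 equal shares of 1/6 among Diana, Lydia, Quentin.
Diana is living and takes 1/6.
Lydia is living and takes 1/6.
Quentin is living and takes 1/6.
Martin is living and takes 1/2.

Diana 1/6; Lydia 1/6; Martin 1/2; Quentin 1/6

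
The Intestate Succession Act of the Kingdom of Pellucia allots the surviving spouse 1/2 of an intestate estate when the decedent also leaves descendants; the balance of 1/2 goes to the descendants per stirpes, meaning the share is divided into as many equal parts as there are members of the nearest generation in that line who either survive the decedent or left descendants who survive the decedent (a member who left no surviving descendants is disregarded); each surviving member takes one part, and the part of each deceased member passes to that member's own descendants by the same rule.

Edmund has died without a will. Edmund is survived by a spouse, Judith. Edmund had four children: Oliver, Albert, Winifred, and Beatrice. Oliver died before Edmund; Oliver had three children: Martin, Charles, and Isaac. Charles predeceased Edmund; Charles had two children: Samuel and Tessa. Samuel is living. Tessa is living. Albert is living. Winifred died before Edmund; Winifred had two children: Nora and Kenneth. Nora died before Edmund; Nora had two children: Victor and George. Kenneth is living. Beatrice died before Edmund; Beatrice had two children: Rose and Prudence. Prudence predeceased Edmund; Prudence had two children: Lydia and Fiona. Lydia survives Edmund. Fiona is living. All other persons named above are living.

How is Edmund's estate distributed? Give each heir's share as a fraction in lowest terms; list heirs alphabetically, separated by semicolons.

Albert 1/8; Fiona 1/32; George 1/32; Isaac 1/24; Judith 1/2; Kenneth 1/16; Lydia 1/32; Martin 1/24; Rose 1/16; Samuel 1/48; Tessa 1/48; Victor 1/32

Judith, as surviving spouse, takes 1/2.
The remaining 1/2 passes to Edmund's descendants per stirpes.
The 1/2 is divided into 4 equal shares of 1/8 among Oliver, Albert, Winifred, Beatrice.
Oliver predeceased; the 1/8 allotted to Oliver's branch passes to Oliver's issue by representation.
The 1/8 is divided into 3 equal shares of 1/24 among Martin, Charles, Isaac.
Martin is living and takes 1/24.
Charles predeceased; the 1/24 allotted to Charles's branch passes to Charles's issue by representation.
The 1/24 is divided into 2 equal shares of 1/48 among Samuel, Tessa.
Samuel is living and takes 1/48.
Tessa is living and takes 1/48.
Isaac is living and takes 1/24.
Albert is living and takes 1/8.
Winifred predeceased; the 1/8 allotted to Winifred's branch passes to Winifred's issue by representation.
The 1/8 is divided into 2 equal shares of 1/16 among Nora, Kenneth.
Nora predeceased; the 1/16 allotted to Nora's branch passes to Nora's issue by representation.
The 1/16 is divided into 2 equal shares of 1/32 among Victor, George.
Victor is living and takes 1/32.
George is living and takes 1/32.
Kenneth is living and takes 1/16.
Beatrice predeceased; the 1/8 allotted to Beatrice's branch passes to Beatrice's issue by representation.
The 1/8 is divided into 2 equal shares of 1/16 among Rose, Prudence.
Rose is living and takes 1/16.
Prudence predeceased; the 1/16 allotted to Prudence's branch passes to Prudence's issue by representation.
The 1/16 is divided into 2 equal shares of 1/32 among Lydia, Fiona.
Lydia is living and takes 1/32.
Fiona is living and takes 1/32.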